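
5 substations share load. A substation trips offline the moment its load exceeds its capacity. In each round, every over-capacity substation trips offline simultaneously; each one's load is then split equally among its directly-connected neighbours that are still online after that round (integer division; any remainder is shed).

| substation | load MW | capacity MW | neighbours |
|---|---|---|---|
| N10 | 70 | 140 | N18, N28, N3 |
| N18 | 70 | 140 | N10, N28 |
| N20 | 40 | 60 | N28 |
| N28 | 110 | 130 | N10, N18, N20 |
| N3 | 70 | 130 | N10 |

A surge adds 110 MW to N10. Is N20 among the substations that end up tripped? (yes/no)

yes

Round 1 — N10 at 180 > 140. N10 trips offline.
  N10 sheds 180 MW to N18, N28, N3: 60 each.
    N18: 70+60 = 130 ≤ 140
    N28: 110+60 = 170 > 130
    N3: 70+60 = 130 ≤ 130
Round 2 — N28 trips offline.
  N28 sheds 170 MW to N18, N20: 85 each.
    N18: 130+85 = 215 > 140
    N20: 40+85 = 125 > 60
Round 3 — N18, N20 trip offline.
  N18 sheds 215 MW: no online neighbours, lost.
  N20 sheds 125 MW: no online neighbours, lost.
No further trips.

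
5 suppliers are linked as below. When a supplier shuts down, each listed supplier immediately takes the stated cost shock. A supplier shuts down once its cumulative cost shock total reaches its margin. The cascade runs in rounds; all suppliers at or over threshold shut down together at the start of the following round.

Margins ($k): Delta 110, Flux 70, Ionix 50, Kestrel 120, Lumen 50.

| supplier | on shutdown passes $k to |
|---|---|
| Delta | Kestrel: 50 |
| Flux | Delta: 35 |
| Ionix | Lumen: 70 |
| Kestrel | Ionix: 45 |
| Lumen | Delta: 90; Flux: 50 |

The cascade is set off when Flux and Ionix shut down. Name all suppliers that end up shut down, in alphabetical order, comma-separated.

Round 1 — Flux, Ionix shut down (initial).
  Delta: +35 → 35 < 110
  Lumen: +70 → 70 ≥ 50
Round 2 — Lumen shuts down.
  Delta: +90 → 125 ≥ 110
Round 3 — Delta shuts down.
  Kestrel: +50 → 50 < 120
No further shutdowns.

Delta, Flux, Ionix, Lumen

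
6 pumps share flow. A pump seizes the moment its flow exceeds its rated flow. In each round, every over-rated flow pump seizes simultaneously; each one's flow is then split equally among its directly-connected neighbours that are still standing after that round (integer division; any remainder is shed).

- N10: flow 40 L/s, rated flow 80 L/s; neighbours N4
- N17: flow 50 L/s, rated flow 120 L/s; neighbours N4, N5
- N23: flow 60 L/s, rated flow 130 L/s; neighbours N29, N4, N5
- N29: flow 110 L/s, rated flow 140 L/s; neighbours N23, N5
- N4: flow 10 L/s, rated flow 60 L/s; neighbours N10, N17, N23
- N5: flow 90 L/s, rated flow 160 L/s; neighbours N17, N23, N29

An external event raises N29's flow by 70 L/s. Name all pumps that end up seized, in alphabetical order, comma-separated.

N10, N17, N23, N29, N4, N5

Round 1 — N29 at 180 > 140. N29 seizes.
  N29 sheds 180 L/s to N23, N5: 90 each.
    N23: 60+90 = 150 > 130
    N5: 90+90 = 180 > 160
Round 2 — N23, N5 seize.
  N23 sheds 150 L/s to N4: 150 each.
    N4: 10+150 = 160 > 60
  N5 sheds 180 L/s to N17: 180 each.
    N17: 50+180 = 230 > 120
Round 3 — N17, N4 seize.
  N17 sheds 230 L/s: no online neighbours, lost.
  N4 sheds 160 L/s to N10: 160 each.
    N10: 40+160 = 200 > 80
Round 4 — N10 seizes.
  N10 sheds 200 L/s: no online neighbours, lost.
No further seizures.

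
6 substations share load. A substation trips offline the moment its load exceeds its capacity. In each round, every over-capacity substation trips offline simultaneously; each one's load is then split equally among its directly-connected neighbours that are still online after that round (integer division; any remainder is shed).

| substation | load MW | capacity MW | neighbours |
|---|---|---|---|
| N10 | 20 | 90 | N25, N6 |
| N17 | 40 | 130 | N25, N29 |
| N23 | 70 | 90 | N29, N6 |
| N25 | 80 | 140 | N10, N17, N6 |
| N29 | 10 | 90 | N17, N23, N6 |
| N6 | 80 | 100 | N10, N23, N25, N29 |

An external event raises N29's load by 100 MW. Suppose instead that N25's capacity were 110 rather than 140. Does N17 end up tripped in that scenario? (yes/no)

yes

With N25's capacity at 110:
Round 1 — N29 at 110 > 90. N29 trips offline.
  N29 sheds 110 MW to N17, N23, N6: 36 each (2 lost).
    N17: 40+36 = 76 ≤ 130
    N23: 70+36 = 106 > 90
    N6: 80+36 = 116 > 100
Round 2 — N23, N6 trip offline.
  N23 sheds 106 MW: no online neighbours, lost.
  N6 sheds 116 MW to N10, N25: 58 each.
    N10: 20+58 = 78 ≤ 90
    N25: 80+58 = 138 > 110
Round 3 — N25 trips offline.
  N25 sheds 138 MW to N10, N17: 69 each.
    N10: 78+69 = 147 > 90
    N17: 76+69 = 145 > 130
Round 4 — N10, N17 trip offline.
  N10 sheds 147 MW: no online neighbours, lost.
  N17 sheds 145 MW: no online neighbours, lost.
No further trips.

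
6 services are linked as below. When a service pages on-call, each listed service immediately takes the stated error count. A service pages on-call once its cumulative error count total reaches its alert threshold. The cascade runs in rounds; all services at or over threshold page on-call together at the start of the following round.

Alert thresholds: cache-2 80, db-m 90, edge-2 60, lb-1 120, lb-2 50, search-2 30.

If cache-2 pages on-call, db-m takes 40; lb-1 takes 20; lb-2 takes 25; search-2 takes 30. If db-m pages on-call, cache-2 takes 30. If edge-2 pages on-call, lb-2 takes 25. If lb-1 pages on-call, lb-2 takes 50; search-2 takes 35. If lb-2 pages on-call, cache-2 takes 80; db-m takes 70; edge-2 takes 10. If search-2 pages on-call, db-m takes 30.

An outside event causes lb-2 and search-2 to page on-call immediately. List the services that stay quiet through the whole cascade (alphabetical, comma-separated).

edge-2, lb-1

Round 1 — lb-2, search-2 page on-call (initial).
  cache-2: +80 → 80 ≥ 80
  db-m: +70+30 → 100 ≥ 90
  edge-2: +10 → 10 < 60
Round 2 — cache-2, db-m page on-call.
  lb-1: +20 → 20 < 120
No further pages.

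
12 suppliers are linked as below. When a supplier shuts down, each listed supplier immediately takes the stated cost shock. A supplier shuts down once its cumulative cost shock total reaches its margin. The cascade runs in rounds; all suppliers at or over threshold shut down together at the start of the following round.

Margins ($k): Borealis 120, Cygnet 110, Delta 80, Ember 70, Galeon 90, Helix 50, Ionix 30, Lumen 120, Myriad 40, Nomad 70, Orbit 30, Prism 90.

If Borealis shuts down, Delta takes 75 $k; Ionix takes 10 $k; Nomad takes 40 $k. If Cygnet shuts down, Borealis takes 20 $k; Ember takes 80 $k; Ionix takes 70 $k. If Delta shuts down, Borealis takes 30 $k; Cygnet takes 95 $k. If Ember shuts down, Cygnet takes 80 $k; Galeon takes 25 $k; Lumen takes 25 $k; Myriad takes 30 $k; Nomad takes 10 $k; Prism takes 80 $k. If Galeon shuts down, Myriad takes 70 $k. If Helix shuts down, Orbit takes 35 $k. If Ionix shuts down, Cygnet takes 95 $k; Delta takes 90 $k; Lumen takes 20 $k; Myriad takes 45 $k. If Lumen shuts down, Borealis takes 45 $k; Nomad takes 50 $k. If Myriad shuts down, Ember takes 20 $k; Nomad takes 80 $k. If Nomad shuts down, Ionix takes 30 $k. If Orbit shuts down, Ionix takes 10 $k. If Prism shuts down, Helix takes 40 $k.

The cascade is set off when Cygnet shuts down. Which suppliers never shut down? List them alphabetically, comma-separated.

Borealis, Galeon, Helix, Lumen, Orbit, Prism

Round 1 — Cygnet shuts down (initial).
  Borealis: +20 → 20 < 120
  Ember: +80 → 80 ≥ 70
  Ionix: +70 → 70 ≥ 30
Round 2 — Ember, Ionix shut down.
  Delta: +90 → 90 ≥ 80
  Galeon: +25 → 25 < 90
  Lumen: +25+20 → 45 < 120
  Myriad: +30+45 → 75 ≥ 40
  Nomad: +10 → 10 < 70
  Prism: +80 → 80 < 90
Round 3 — Delta, Myriad shut down.
  Borealis: +30 → 50 < 120
  Nomad: +80 → 90 ≥ 70
Round 4 — Nomad shuts down.
No further shutdowns.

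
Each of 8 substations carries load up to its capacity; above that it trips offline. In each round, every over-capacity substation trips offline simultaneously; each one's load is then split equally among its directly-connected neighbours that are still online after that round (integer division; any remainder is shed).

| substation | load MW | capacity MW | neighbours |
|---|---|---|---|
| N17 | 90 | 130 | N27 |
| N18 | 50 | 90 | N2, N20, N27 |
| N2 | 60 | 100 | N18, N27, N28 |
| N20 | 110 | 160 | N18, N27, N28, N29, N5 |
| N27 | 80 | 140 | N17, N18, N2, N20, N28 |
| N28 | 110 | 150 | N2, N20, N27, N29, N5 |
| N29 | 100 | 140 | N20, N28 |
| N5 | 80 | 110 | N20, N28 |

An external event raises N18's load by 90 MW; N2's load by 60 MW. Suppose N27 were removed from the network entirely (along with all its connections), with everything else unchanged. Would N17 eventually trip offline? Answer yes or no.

no

With N27 removed:
Round 1 — N18 at 140 > 90; N2 at 120 > 100. N18, N2 trip offline.
  N18 sheds 140 MW to N20: 140 each.
    N20: 110+140 = 250 > 160
  N2 sheds 120 MW to N28: 120 each.
    N28: 110+120 = 230 > 150
Round 2 — N20, N28 trip offline.
  N20 sheds 250 MW to N29, N5: 125 each.
    N29: 100+125 = 225 > 140
    N5: 80+125 = 205 > 110
  N28 sheds 230 MW to N29, N5: 115 each.
    N29: 225+115 = 340 > 140
    N5: 205+115 = 320 > 110
Round 3 — N29, N5 trip offline.
  N29 sheds 340 MW: no online neighbours, lost.
  N5 sheds 320 MW: no online neighbours, lost.
No further trips.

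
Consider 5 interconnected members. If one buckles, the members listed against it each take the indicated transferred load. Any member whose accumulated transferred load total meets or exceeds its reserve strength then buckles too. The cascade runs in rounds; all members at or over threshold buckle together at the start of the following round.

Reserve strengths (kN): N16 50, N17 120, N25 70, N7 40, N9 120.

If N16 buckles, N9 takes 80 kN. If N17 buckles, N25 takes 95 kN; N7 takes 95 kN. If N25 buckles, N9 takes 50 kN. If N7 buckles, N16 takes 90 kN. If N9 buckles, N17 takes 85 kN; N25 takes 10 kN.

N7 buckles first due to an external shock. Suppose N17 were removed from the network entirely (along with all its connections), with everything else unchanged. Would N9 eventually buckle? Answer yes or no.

With N17 removed:
Round 1 — N7 buckles (initial).
  N16: +90 → 90 ≥ 50
Round 2 — N16 buckles.
  N9: +80 → 80 < 120
No further bucklings.

no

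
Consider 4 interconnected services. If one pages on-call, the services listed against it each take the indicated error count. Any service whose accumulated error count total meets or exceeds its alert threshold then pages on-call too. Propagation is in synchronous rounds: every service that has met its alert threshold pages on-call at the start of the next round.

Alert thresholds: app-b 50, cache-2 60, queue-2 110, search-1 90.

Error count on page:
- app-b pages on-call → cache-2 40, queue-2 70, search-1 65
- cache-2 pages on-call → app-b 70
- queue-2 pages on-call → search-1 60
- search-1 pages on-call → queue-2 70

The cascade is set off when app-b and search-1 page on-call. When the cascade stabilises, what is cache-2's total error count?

Round 1 — app-b, search-1 page on-call (initial).
  cache-2: +40 → 40 < 60
  queue-2: +70+70 → 140 ≥ 110
Round 2 — queue-2 pages on-call.
No further pages.

40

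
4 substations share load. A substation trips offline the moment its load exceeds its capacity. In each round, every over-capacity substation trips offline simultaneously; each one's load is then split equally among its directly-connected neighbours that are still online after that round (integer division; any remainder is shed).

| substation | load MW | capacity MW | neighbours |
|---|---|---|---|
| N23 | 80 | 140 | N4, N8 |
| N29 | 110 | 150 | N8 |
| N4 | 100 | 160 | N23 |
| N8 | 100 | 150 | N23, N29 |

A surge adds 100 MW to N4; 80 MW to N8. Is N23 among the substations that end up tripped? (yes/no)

Round 1 — N4 at 200 > 160; N8 at 180 > 150. N4, N8 trip offline.
  N4 sheds 200 MW to N23: 200 each.
    N23: 80+200 = 280 > 140
  N8 sheds 180 MW to N23, N29: 90 each.
    N23: 280+90 = 370 > 140
    N29: 110+90 = 200 > 150
Round 2 — N23, N29 trip offline.
  N23 sheds 370 MW: no online neighbours, lost.
  N29 sheds 200 MW: no online neighbours, lost.
No further trips.

yes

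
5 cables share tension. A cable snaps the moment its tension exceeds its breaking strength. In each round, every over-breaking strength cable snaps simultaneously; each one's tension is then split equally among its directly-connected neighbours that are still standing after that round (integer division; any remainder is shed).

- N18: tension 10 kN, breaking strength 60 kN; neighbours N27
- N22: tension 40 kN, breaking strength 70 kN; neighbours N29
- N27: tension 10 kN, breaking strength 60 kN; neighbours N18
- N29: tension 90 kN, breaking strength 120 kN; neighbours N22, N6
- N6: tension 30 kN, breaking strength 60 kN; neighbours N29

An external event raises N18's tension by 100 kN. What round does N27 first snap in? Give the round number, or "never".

Round 1 — N18 at 110 > 60. N18 snaps.
  N18 sheds 110 kN to N27: 110 each.
    N27: 10+110 = 120 > 60
Round 2 — N27 snaps.
  N27 sheds 120 kN: no online neighbours, lost.
No further breaks.

2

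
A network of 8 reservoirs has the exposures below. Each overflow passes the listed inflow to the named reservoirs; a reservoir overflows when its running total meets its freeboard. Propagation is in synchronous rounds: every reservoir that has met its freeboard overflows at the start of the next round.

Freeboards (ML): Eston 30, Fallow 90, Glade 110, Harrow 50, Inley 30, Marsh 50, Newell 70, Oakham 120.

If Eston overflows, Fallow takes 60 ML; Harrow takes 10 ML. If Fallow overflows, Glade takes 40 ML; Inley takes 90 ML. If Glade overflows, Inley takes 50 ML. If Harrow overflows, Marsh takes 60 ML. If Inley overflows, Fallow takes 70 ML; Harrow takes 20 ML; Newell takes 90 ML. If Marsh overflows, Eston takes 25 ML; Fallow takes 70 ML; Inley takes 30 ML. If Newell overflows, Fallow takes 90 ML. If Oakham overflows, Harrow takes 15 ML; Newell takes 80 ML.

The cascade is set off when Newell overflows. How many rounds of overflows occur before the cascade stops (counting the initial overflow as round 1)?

3

Round 1 — Newell overflows (initial).
  Fallow: +90 → 90 ≥ 90
Round 2 — Fallow overflows.
  Glade: +40 → 40 < 110
  Inley: +90 → 90 ≥ 30
Round 3 — Inley overflows.
  Harrow: +20 → 20 < 50
No further overflows.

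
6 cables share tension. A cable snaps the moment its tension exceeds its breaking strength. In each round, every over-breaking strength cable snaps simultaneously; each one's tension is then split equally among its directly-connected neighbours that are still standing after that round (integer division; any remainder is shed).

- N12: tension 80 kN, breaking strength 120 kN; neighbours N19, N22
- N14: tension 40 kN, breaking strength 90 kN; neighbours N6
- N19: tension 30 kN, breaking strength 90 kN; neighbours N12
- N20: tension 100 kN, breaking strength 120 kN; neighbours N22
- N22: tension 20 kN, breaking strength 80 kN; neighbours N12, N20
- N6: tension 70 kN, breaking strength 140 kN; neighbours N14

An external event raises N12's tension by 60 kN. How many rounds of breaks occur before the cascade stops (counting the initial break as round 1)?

Round 1 — N12 at 140 > 120. N12 snaps.
  N12 sheds 140 kN to N19, N22: 70 each.
    N19: 30+70 = 100 > 90
    N22: 20+70 = 90 > 80
Round 2 — N19, N22 snap.
  N19 sheds 100 kN: no online neighbours, lost.
  N22 sheds 90 kN to N20: 90 each.
    N20: 100+90 = 190 > 120
Round 3 — N20 snaps.
  N20 sheds 190 kN: no online neighbours, lost.
No further breaks.

3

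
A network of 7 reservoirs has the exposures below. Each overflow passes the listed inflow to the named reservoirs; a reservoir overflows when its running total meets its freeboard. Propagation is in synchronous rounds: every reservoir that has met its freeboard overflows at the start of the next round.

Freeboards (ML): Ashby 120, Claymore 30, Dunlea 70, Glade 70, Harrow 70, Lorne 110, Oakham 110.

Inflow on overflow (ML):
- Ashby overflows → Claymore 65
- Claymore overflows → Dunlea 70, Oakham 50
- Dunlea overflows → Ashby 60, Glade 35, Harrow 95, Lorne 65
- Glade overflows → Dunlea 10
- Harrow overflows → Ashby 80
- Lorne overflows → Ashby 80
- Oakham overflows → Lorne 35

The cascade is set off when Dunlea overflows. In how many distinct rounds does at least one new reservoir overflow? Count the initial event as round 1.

Round 1 — Dunlea overflows (initial).
  Ashby: +60 → 60 < 120
  Glade: +35 → 35 < 70
  Harrow: +95 → 95 ≥ 70
  Lorne: +65 → 65 < 110
Round 2 — Harrow overflows.
  Ashby: +80 → 140 ≥ 120
Round 3 — Ashby overflows.
  Claymore: +65 → 65 ≥ 30
Round 4 — Claymore overflows.
  Oakham: +50 → 50 < 110
No further overflows.

4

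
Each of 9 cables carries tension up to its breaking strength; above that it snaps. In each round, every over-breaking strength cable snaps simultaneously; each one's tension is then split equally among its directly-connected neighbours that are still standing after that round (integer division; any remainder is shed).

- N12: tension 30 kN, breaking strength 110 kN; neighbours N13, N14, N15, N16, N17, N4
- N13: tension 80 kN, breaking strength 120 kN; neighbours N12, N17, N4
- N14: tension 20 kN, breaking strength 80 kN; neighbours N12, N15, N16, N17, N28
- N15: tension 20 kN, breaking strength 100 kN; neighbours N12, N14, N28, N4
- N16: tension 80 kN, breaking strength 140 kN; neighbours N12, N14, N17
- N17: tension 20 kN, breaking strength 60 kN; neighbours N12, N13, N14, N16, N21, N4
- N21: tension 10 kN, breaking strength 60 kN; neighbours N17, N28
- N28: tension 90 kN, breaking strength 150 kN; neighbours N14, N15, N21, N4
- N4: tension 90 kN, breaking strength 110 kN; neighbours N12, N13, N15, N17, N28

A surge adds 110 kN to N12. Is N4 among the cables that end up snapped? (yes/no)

Round 1 — N12 at 140 > 110. N12 snaps.
  N12 sheds 140 kN to N13, N14, N15, N16, N17, N4: 23 each (2 lost).
    N13: 80+23 = 103 ≤ 120
    N14: 20+23 = 43 ≤ 80
    N15: 20+23 = 43 ≤ 100
    N16: 80+23 = 103 ≤ 140
    N17: 20+23 = 43 ≤ 60
    N4: 90+23 = 113 > 110
Round 2 — N4 snaps.
  N4 sheds 113 kN to N13, N15, N17, N28: 28 each (1 lost).
    N13: 103+28 = 131 > 120
    N15: 43+28 = 71 ≤ 100
    N17: 43+28 = 71 > 60
    N28: 90+28 = 118 ≤ 150
Round 3 — N13, N17 snap.
  N13 sheds 131 kN: no online neighbours, lost.
  N17 sheds 71 kN to N14, N16, N21: 23 each (2 lost).
    N14: 43+23 = 66 ≤ 80
    N16: 103+23 = 126 ≤ 140
    N21: 10+23 = 33 ≤ 60
No further breaks.

yes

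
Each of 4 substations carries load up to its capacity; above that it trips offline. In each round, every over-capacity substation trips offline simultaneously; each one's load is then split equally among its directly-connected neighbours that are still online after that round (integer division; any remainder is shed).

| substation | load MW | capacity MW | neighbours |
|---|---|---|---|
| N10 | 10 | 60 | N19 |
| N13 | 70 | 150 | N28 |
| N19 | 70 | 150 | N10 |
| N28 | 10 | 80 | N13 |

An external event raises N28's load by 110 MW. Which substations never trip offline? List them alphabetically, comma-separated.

Round 1 — N28 at 120 > 80. N28 trips offline.
  N28 sheds 120 MW to N13: 120 each.
    N13: 70+120 = 190 > 150
Round 2 — N13 trips offline.
  N13 sheds 190 MW: no online neighbours, lost.
No further trips.

N10, N19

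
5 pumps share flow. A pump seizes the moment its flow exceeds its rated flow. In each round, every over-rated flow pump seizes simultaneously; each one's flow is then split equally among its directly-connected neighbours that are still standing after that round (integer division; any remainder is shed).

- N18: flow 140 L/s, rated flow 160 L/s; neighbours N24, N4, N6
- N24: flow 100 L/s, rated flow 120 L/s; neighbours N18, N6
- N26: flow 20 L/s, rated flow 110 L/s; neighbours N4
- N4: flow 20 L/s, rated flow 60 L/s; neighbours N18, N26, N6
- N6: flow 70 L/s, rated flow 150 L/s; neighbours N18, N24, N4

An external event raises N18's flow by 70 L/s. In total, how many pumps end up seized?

Round 1 — N18 at 210 > 160. N18 seizes.
  N18 sheds 210 L/s to N24, N4, N6: 70 each.
    N24: 100+70 = 170 > 120
    N4: 20+70 = 90 > 60
    N6: 70+70 = 140 ≤ 150
Round 2 — N24, N4 seize.
  N24 sheds 170 L/s to N6: 170 each.
    N6: 140+170 = 310 > 150
  N4 sheds 90 L/s to N26, N6: 45 each.
    N26: 20+45 = 65 ≤ 110
    N6: 310+45 = 355 > 150
Round 3 — N6 seizes.
  N6 sheds 355 L/s: no online neighbours, lost.
No further seizures.

4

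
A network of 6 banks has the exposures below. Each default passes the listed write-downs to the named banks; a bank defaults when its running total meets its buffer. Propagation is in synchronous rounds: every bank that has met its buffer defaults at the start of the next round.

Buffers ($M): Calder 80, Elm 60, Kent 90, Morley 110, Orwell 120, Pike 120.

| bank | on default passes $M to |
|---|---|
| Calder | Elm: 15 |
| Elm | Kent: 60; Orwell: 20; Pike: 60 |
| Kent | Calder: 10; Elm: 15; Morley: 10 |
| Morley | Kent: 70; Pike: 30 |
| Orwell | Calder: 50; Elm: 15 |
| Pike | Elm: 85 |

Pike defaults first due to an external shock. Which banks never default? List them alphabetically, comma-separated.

Calder, Kent, Morley, Orwell

Round 1 — Pike defaults (initial).
  Elm: +85 → 85 ≥ 60
Round 2 — Elm defaults.
  Kent: +60 → 60 < 90
  Orwell: +20 → 20 < 120
No further defaults.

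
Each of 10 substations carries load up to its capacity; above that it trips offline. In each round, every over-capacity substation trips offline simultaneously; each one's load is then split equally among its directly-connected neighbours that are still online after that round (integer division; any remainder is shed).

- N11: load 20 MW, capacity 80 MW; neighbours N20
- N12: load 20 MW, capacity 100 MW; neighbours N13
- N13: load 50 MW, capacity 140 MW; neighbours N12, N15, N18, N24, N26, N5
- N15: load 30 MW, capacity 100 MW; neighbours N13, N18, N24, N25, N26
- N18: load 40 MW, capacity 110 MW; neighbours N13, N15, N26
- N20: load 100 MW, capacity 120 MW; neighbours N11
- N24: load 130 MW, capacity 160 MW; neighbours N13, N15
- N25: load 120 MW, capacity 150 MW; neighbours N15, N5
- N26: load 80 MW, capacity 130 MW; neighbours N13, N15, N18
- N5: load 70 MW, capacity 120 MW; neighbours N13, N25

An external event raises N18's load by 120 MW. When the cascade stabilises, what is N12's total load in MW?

Round 1 — N18 at 160 > 110. N18 trips offline.
  N18 sheds 160 MW to N13, N15, N26: 53 each (1 lost).
    N13: 50+53 = 103 ≤ 140
    N15: 30+53 = 83 ≤ 100
    N26: 80+53 = 133 > 130
Round 2 — N26 trips offline.
  N26 sheds 133 MW to N13, N15: 66 each (1 lost).
    N13: 103+66 = 169 > 140
    N15: 83+66 = 149 > 100
Round 3 — N13, N15 trip offline.
  N13 sheds 169 MW to N12, N24, N5: 56 each (1 lost).
    N12: 20+56 = 76 ≤ 100
    N24: 130+56 = 186 > 160
    N5: 70+56 = 126 > 120
  N15 sheds 149 MW to N24, N25: 74 each (1 lost).
    N24: 186+74 = 260 > 160
    N25: 120+74 = 194 > 150
Round 4 — N24, N25, N5 trip offline.
  N24 sheds 260 MW: no online neighbours, lost.
  N25 sheds 194 MW: no online neighbours, lost.
  N5 sheds 126 MW: no online neighbours, lost.
No further trips.

76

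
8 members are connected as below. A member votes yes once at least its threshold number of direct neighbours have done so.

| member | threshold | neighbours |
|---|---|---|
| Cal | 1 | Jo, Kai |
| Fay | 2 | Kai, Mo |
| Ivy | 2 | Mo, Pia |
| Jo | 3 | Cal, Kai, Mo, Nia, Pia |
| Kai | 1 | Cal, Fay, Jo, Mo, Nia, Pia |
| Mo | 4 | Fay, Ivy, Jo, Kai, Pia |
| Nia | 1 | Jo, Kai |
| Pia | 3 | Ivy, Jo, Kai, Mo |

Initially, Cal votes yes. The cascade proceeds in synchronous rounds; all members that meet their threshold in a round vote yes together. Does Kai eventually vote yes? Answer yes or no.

yes

Round 1 — Cal votes yes (initial).
Round 2 — checking thresholds:
  Jo: 1 of 5 neighbours < 3, holds.
  Kai: 1 of 6 neighbours ≥ 1, votes yes.
Round 3 — checking thresholds:
  Fay: 1 of 2 neighbours < 2, holds.
  Jo: 2 of 5 neighbours < 3, holds.
  Mo: 1 of 5 neighbours < 4, holds.
  Nia: 1 of 2 neighbours ≥ 1, votes yes.
  Pia: 1 of 4 neighbours < 3, holds.
Round 4 — checking thresholds:
  Fay: 1 of 2 neighbours < 2, holds.
  Jo: 3 of 5 neighbours ≥ 3, votes yes.
  Mo: 1 of 5 neighbours < 4, holds.
  Pia: 1 of 4 neighbours < 3, holds.
Round 5 — no new yes votes; cascade stops.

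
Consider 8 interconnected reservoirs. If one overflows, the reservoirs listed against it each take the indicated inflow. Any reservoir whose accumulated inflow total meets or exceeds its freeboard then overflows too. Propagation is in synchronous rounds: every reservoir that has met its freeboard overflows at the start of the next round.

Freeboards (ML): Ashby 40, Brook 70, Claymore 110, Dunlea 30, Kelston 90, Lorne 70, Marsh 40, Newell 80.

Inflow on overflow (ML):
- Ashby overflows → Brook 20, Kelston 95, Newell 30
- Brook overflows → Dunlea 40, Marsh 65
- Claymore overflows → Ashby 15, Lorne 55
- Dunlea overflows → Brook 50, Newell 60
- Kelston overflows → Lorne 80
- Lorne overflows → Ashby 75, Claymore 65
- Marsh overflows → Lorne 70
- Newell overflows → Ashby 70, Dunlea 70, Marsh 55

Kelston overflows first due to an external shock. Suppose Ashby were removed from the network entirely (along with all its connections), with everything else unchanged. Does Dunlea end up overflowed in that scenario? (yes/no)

no

With Ashby removed:
Round 1 — Kelston overflows (initial).
  Lorne: +80 → 80 ≥ 70
Round 2 — Lorne overflows.
  Claymore: +65 → 65 < 110
No further overflows.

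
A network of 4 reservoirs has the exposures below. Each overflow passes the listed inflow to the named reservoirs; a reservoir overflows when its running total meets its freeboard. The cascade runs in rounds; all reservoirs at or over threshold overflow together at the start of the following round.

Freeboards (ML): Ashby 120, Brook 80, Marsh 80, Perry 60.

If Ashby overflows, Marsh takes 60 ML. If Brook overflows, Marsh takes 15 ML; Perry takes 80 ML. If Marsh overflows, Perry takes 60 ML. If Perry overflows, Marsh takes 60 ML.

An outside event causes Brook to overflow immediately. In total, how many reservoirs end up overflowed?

2

Round 1 — Brook overflows (initial).
  Marsh: +15 → 15 < 80
  Perry: +80 → 80 ≥ 60
Round 2 — Perry overflows.
  Marsh: +60 → 75 < 80
No further overflows.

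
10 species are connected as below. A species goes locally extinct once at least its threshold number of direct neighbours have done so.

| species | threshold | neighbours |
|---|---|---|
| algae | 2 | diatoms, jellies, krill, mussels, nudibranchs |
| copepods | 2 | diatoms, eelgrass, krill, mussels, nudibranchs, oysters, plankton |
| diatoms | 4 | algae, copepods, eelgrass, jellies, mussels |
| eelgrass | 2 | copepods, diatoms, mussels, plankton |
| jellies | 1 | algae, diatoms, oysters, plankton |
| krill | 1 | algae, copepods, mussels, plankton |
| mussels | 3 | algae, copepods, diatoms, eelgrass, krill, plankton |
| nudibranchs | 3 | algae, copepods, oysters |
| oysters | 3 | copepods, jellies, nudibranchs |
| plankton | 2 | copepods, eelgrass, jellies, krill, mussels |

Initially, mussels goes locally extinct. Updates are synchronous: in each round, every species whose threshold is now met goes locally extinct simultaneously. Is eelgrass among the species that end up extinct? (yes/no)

yes

Round 1 — mussels goes locally extinct (initial).
Round 2 — checking thresholds:
  algae: 1 of 5 neighbours < 2, not yet.
  copepods: 1 of 7 neighbours < 2, not yet.
  diatoms: 1 of 5 neighbours < 4, not yet.
  eelgrass: 1 of 4 neighbours < 2, not yet.
  krill: 1 of 4 neighbours ≥ 1, goes locally extinct.
  plankton: 1 of 5 neighbours < 2, not yet.
Round 3 — checking thresholds:
  algae: 2 of 5 neighbours ≥ 2, goes locally extinct.
  copepods: 2 of 7 neighbours ≥ 2, goes locally extinct.
  diatoms: 1 of 5 neighbours < 4, not yet.
  eelgrass: 1 of 4 neighbours < 2, not yet.
  plankton: 2 of 5 neighbours ≥ 2, goes locally extinct.
Round 4 — checking thresholds:
  diatoms: 3 of 5 neighbours < 4, not yet.
  eelgrass: 3 of 4 neighbours ≥ 2, goes locally extinct.
  jellies: 2 of 4 neighbours ≥ 1, goes locally extinct.
  nudibranchs: 2 of 3 neighbours < 3, not yet.
  oysters: 1 of 3 neighbours < 3, not yet.
Round 5 — checking thresholds:
  diatoms: 5 of 5 neighbours ≥ 4, goes locally extinct.
  nudibranchs: 2 of 3 neighbours < 3, not yet.
  oysters: 2 of 3 neighbours < 3, not yet.
Round 6 — no new extinctions; cascade stops.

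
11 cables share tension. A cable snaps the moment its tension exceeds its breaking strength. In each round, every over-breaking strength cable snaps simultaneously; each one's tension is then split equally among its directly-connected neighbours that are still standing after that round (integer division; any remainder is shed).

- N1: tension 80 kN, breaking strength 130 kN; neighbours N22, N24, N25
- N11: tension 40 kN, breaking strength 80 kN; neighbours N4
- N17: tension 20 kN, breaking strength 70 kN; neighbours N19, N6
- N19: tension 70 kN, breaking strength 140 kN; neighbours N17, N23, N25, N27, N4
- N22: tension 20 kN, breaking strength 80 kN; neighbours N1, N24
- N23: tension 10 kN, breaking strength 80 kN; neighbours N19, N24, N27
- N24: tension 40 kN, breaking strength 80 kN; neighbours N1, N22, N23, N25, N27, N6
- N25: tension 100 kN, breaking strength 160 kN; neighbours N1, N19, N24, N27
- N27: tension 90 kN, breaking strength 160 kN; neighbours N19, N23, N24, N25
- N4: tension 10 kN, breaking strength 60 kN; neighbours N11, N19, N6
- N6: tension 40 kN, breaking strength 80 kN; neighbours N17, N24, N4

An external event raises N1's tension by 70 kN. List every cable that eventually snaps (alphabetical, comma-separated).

N1, N17, N19, N22, N23, N24, N25, N27, N4, N6

Round 1 — N1 at 150 > 130. N1 snaps.
  N1 sheds 150 kN to N22, N24, N25: 50 each.
    N22: 20+50 = 70 ≤ 80
    N24: 40+50 = 90 > 80
    N25: 100+50 = 150 ≤ 160
Round 2 — N24 snaps.
  N24 sheds 90 kN to N22, N23, N25, N27, N6: 18 each.
    N22: 70+18 = 88 > 80
    N23: 10+18 = 28 ≤ 80
    N25: 150+18 = 168 > 160
    N27: 90+18 = 108 ≤ 160
    N6: 40+18 = 58 ≤ 80
Round 3 — N22, N25 snap.
  N22 sheds 88 kN: no online neighbours, lost.
  N25 sheds 168 kN to N19, N27: 84 each.
    N19: 70+84 = 154 > 140
    N27: 108+84 = 192 > 160
Round 4 — N19, N27 snap.
  N19 sheds 154 kN to N17, N23, N4: 51 each (1 lost).
    N17: 20+51 = 71 > 70
    N23: 28+51 = 79 ≤ 80
    N4: 10+51 = 61 > 60
  N27 sheds 192 kN to N23: 192 each.
    N23: 79+192 = 271 > 80
Round 5 — N17, N23, N4 snap.
  N17 sheds 71 kN to N6: 71 each.
    N6: 58+71 = 129 > 80
  N23 sheds 271 kN: no online neighbours, lost.
  N4 sheds 61 kN to N11, N6: 30 each (1 lost).
    N11: 40+30 = 70 ≤ 80
    N6: 129+30 = 159 > 80
Round 6 — N6 snaps.
  N6 sheds 159 kN: no online neighbours, lost.
No further breaks.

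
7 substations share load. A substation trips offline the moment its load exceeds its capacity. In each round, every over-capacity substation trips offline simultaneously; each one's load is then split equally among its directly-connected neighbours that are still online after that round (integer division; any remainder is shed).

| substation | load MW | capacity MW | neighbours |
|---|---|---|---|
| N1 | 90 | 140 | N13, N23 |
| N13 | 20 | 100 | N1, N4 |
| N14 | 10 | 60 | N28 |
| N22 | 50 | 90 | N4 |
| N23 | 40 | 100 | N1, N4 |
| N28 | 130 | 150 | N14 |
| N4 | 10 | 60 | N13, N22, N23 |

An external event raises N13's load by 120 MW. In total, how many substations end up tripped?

4

Round 1 — N13 at 140 > 100. N13 trips offline.
  N13 sheds 140 MW to N1, N4: 70 each.
    N1: 90+70 = 160 > 140
    N4: 10+70 = 80 > 60
Round 2 — N1, N4 trip offline.
  N1 sheds 160 MW to N23: 160 each.
    N23: 40+160 = 200 > 100
  N4 sheds 80 MW to N22, N23: 40 each.
    N22: 50+40 = 90 ≤ 90
    N23: 200+40 = 240 > 100
Round 3 — N23 trips offline.
  N23 sheds 240 MW: no online neighbours, lost.
No further trips.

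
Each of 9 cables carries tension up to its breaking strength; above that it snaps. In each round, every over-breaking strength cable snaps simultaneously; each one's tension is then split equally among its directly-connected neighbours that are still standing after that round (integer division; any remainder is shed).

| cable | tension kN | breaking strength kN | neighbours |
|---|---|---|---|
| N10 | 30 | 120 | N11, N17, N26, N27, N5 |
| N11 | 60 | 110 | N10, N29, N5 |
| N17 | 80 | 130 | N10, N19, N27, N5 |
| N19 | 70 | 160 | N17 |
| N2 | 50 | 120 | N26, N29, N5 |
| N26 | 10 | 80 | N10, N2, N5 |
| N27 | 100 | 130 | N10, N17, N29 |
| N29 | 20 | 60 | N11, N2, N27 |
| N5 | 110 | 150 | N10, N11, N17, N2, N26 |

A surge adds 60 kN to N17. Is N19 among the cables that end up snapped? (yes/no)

no

Round 1 — N17 at 140 > 130. N17 snaps.
  N17 sheds 140 kN to N10, N19, N27, N5: 35 each.
    N10: 30+35 = 65 ≤ 120
    N19: 70+35 = 105 ≤ 160
    N27: 100+35 = 135 > 130
    N5: 110+35 = 145 ≤ 150
Round 2 — N27 snaps.
  N27 sheds 135 kN to N10, N29: 67 each (1 lost).
    N10: 65+67 = 132 > 120
    N29: 20+67 = 87 > 60
Round 3 — N10, N29 snap.
  N10 sheds 132 kN to N11, N26, N5: 44 each.
    N11: 60+44 = 104 ≤ 110
    N26: 10+44 = 54 ≤ 80
    N5: 145+44 = 189 > 150
  N29 sheds 87 kN to N11, N2: 43 each (1 lost).
    N11: 104+43 = 147 > 110
    N2: 50+43 = 93 ≤ 120
Round 4 — N11, N5 snap.
  N11 sheds 147 kN: no online neighbours, lost.
  N5 sheds 189 kN to N2, N26: 94 each (1 lost).
    N2: 93+94 = 187 > 120
    N26: 54+94 = 148 > 80
Round 5 — N2, N26 snap.
  N2 sheds 187 kN: no online neighbours, lost.
  N26 sheds 148 kN: no online neighbours, lost.
No further breaks.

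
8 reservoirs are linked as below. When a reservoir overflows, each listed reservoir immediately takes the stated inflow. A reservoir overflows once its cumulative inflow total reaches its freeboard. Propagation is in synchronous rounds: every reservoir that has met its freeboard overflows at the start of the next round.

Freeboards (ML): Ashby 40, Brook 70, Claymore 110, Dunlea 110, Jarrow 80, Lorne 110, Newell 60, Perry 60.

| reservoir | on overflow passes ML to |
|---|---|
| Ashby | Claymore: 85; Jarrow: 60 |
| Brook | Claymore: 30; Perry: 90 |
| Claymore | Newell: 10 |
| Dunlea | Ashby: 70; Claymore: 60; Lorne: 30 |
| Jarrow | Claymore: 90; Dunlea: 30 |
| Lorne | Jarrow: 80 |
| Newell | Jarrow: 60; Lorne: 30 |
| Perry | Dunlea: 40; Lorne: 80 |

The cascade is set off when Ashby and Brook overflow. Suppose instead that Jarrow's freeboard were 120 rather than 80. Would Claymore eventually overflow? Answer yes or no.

yes

With Jarrow's freeboard at 120:
Round 1 — Ashby, Brook overflow (initial).
  Claymore: +85+30 → 115 ≥ 110
  Jarrow: +60 → 60 < 120
  Perry: +90 → 90 ≥ 60
Round 2 — Claymore, Perry overflow.
  Dunlea: +40 → 40 < 110
  Lorne: +80 → 80 < 110
  Newell: +10 → 10 < 60
No further overflows.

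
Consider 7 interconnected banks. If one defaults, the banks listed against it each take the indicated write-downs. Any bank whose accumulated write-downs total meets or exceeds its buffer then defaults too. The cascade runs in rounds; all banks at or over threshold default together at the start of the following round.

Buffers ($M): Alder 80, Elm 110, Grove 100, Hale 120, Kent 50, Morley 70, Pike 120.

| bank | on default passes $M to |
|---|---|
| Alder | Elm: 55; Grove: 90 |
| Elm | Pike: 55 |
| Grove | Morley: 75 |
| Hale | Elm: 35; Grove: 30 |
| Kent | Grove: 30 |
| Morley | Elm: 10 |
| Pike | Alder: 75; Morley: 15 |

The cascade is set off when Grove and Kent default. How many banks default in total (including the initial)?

Round 1 — Grove, Kent default (initial).
  Morley: +75 → 75 ≥ 70
Round 2 — Morley defaults.
  Elm: +10 → 10 < 110
No further defaults.

3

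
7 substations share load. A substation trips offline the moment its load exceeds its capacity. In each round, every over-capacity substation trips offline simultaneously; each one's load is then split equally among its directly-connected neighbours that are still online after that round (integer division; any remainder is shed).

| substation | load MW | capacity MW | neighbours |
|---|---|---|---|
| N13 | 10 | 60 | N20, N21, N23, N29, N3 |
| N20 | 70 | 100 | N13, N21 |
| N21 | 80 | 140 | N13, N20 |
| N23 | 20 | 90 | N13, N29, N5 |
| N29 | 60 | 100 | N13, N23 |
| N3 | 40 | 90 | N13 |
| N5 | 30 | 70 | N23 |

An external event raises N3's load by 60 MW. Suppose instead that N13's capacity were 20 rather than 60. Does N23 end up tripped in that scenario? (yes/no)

With N13's capacity at 20:
Round 1 — N3 at 100 > 90. N3 trips offline.
  N3 sheds 100 MW to N13: 100 each.
    N13: 10+100 = 110 > 20
Round 2 — N13 trips offline.
  N13 sheds 110 MW to N20, N21, N23, N29: 27 each (2 lost).
    N20: 70+27 = 97 ≤ 100
    N21: 80+27 = 107 ≤ 140
    N23: 20+27 = 47 ≤ 90
    N29: 60+27 = 87 ≤ 100
No further trips.

no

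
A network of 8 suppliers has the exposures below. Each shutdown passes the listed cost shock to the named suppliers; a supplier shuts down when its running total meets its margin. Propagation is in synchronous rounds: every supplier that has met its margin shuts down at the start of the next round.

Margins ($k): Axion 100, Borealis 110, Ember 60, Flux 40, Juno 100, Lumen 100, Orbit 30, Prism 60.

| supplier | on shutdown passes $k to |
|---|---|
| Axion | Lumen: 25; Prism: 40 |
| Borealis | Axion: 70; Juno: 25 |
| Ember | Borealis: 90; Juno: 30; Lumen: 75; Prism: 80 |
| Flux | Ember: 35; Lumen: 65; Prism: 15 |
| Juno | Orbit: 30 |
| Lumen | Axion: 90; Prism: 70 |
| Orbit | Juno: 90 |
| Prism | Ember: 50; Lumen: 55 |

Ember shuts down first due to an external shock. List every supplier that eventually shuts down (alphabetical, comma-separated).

Ember, Lumen, Prism

Round 1 — Ember shuts down (initial).
  Borealis: +90 → 90 < 110
  Juno: +30 → 30 < 100
  Lumen: +75 → 75 < 100
  Prism: +80 → 80 ≥ 60
Round 2 — Prism shuts down.
  Lumen: +55 → 130 ≥ 100
Round 3 — Lumen shuts down.
  Axion: +90 → 90 < 100
No further shutdowns.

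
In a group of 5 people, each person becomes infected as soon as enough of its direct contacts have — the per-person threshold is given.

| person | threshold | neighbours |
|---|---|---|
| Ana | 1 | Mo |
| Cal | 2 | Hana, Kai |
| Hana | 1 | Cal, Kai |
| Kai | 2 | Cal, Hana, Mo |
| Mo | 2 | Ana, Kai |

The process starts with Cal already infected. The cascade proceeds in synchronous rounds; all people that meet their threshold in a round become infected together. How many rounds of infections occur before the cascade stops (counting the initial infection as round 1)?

Round 1 — Cal becomes infected (initial).
Round 2 — checking thresholds:
  Hana: 1 of 2 neighbours ≥ 1, becomes infected.
  Kai: 1 of 3 neighbours < 2, not yet.
Round 3 — checking thresholds:
  Kai: 2 of 3 neighbours ≥ 2, becomes infected.
Round 4 — no new infections; cascade stops.

3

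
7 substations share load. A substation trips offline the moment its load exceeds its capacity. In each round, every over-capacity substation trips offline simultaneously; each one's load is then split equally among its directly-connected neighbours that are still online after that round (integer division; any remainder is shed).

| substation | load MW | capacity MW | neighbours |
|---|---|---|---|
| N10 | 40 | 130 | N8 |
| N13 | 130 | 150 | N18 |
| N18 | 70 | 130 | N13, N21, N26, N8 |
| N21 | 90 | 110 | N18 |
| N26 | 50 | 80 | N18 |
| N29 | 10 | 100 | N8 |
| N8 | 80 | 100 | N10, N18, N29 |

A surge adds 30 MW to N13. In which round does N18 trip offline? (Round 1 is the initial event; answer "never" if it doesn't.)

Round 1 — N13 at 160 > 150. N13 trips offline.
  N13 sheds 160 MW to N18: 160 each.
    N18: 70+160 = 230 > 130
Round 2 — N18 trips offline.
  N18 sheds 230 MW to N21, N26, N8: 76 each (2 lost).
    N21: 90+76 = 166 > 110
    N26: 50+76 = 126 > 80
    N8: 80+76 = 156 > 100
Round 3 — N21, N26, N8 trip offline.
  N21 sheds 166 MW: no online neighbours, lost.
  N26 sheds 126 MW: no online neighbours, lost.
  N8 sheds 156 MW to N10, N29: 78 each.
    N10: 40+78 = 118 ≤ 130
    N29: 10+78 = 88 ≤ 100
No further trips.

2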